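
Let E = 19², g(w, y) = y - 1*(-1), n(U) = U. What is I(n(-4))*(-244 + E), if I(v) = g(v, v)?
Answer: -351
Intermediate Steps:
g(w, y) = 1 + y (g(w, y) = y + 1 = 1 + y)
E = 361
I(v) = 1 + v
I(n(-4))*(-244 + E) = (1 - 4)*(-244 + 361) = -3*117 = -351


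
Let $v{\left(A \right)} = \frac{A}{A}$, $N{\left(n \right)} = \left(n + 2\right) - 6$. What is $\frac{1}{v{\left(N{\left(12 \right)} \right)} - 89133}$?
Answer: $- \frac{1}{89132} \approx -1.1219 \cdot 10^{-5}$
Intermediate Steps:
$N{\left(n \right)} = -4 + n$ ($N{\left(n \right)} = \left(2 + n\right) - 6 = -4 + n$)
$v{\left(A \right)} = 1$
$\frac{1}{v{\left(N{\left(12 \right)} \right)} - 89133} = \frac{1}{1 - 89133} = \frac{1}{-89132} = - \frac{1}{89132}$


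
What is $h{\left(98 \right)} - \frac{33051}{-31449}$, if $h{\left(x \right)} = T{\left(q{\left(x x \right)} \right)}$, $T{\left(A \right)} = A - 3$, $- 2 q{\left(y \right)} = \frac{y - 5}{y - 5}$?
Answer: $- \frac{51347}{20966} \approx -2.4491$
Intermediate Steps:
$q{\left(y \right)} = - \frac{1}{2}$ ($q{\left(y \right)} = - \frac{\left(y - 5\right) \frac{1}{y - 5}}{2} = - \frac{\left(-5 + y\right) \frac{1}{-5 + y}}{2} = \left(- \frac{1}{2}\right) 1 = - \frac{1}{2}$)
$T{\left(A \right)} = -3 + A$
$h{\left(x \right)} = - \frac{7}{2}$ ($h{\left(x \right)} = -3 - \frac{1}{2} = - \frac{7}{2}$)
$h{\left(98 \right)} - \frac{33051}{-31449} = - \frac{7}{2} - \frac{33051}{-31449} = - \frac{7}{2} - - \frac{11017}{10483} = - \frac{7}{2} + \frac{11017}{10483} = - \frac{51347}{20966}$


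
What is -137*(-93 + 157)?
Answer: -8768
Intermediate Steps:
-137*(-93 + 157) = -137*64 = -8768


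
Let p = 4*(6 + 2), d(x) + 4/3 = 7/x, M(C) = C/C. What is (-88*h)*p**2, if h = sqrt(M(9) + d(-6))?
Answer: -45056*I*sqrt(6) ≈ -1.1036e+5*I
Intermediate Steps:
M(C) = 1
d(x) = -4/3 + 7/x
h = I*sqrt(6)/2 (h = sqrt(1 + (-4/3 + 7/(-6))) = sqrt(1 + (-4/3 + 7*(-1/6))) = sqrt(1 + (-4/3 - 7/6)) = sqrt(1 - 5/2) = sqrt(-3/2) = I*sqrt(6)/2 ≈ 1.2247*I)
p = 32 (p = 4*8 = 32)
(-88*h)*p**2 = -44*I*sqrt(6)*32**2 = -44*I*sqrt(6)*1024 = -45056*I*sqrt(6)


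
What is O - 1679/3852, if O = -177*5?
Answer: -3410699/3852 ≈ -885.44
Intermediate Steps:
O = -885
O - 1679/3852 = -885 - 1679/3852 = -3410699/3852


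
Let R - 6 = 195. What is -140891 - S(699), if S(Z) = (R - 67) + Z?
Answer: -141724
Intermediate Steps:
R = 201 (R = 6 + 195 = 201)
S(Z) = 134 + Z (S(Z) = (201 - 67) + Z = 134 + Z)
-140891 - S(699) = -140891 - (134 + 699) = -140891 - 1*833 = -140891 - 833 = -141724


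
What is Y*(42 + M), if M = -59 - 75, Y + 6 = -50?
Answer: 5152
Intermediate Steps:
Y = -56 (Y = -6 - 50 = -56)
M = -134
Y*(42 + M) = -56*(42 - 134) = -56*(-92) = 5152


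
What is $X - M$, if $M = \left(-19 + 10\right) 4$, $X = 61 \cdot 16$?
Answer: $1012$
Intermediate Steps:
$X = 976$
$M = -36$ ($M = \left(-9\right) 4 = -36$)
$X - M = 976 - -36 = 976 + 36 = 1012$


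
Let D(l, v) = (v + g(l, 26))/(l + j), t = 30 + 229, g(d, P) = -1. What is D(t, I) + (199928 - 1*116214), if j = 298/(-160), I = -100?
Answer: 1722072614/20571 ≈ 83714.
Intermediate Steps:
t = 259
j = -149/80 (j = 298*(-1/160) = -149/80 ≈ -1.8625)
D(l, v) = (-1 + v)/(-149/80 + l) (D(l, v) = (v - 1)/(l - 149/80) = (-1 + v)/(-149/80 + l))
D(t, I) + (199928 - 1*116214) = 80*(-1 - 100)/(-149 + 80*259) + (199928 - 1*116214) = 80*(-101)/(-149 + 20720) + (199928 - 116214) = 80*(-101)/20571 + 83714 = 80*(1/20571)*(-101) + 83714 = -8080/20571 + 83714 = 1722072614/20571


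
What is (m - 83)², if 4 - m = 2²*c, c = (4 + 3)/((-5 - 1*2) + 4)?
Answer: 43681/9 ≈ 4853.4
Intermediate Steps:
c = -7/3 (c = 7/((-5 - 2) + 4) = 7/(-7 + 4) = 7/(-3) = 7*(-⅓) = -7/3 ≈ -2.3333)
m = 40/3 (m = 4 - 2²*(-7)/3 = 4 - 4*(-7)/3 = 4 - 1*(-28/3) = 4 + 28/3 = 40/3 ≈ 13.333)
(m - 83)² = (40/3 - 83)² = (-209/3)² = 43681/9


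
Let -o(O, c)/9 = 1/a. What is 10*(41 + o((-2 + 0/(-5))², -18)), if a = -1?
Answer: 500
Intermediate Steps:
o(O, c) = 9 (o(O, c) = -9/(-1) = -9*(-1) = 9)
10*(41 + o((-2 + 0/(-5))², -18)) = 10*(41 + 9) = 10*50 = 500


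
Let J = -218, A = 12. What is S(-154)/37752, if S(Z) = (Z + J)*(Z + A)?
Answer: 2201/1573 ≈ 1.3992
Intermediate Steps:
S(Z) = (-218 + Z)*(12 + Z) (S(Z) = (Z - 218)*(Z + 12) = (-218 + Z)*(12 + Z))
S(-154)/37752 = (-2616 + (-154)² - 206*(-154))/37752 = (-2616 + 23716 + 31724)*(1/37752) = 52824*(1/37752) = 2201/1573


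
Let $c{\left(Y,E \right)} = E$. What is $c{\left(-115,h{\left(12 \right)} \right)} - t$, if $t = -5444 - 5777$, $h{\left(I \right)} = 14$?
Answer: $11235$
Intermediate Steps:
$t = -11221$
$c{\left(-115,h{\left(12 \right)} \right)} - t = 14 - -11221 = 14 + 11221 = 11235$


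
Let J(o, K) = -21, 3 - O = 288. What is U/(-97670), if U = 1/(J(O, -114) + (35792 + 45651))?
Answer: -1/7952486740 ≈ -1.2575e-10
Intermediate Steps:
O = -285 (O = 3 - 1*288 = 3 - 288 = -285)
U = 1/81422 (U = 1/(-21 + (35792 + 45651)) = 1/(-21 + 81443) = 1/81422 ≈ 1.2282e-5)
U/(-97670) = (1/81422)/(-97670) = (1/81422)*(-1/97670) = -1/7952486740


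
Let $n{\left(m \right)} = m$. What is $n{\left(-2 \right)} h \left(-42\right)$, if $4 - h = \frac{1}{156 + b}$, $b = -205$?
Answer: $\frac{2364}{7} \approx 337.71$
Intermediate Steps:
$h = \frac{197}{49}$ ($h = 4 - \frac{1}{156 - 205} = 4 - \frac{1}{-49} = 4 - - \frac{1}{49} = 4 + \frac{1}{49} = \frac{197}{49} \approx 4.0204$)
$n{\left(-2 \right)} h \left(-42\right) = \left(-2\right) \frac{197}{49} \left(-42\right) = \left(- \frac{394}{49}\right) \left(-42\right) = \frac{2364}{7}$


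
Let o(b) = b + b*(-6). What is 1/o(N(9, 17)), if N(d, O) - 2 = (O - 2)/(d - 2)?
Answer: -7/145 ≈ -0.048276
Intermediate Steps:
N(d, O) = 2 + (-2 + O)/(-2 + d) (N(d, O) = 2 + (O - 2)/(d - 2) = 2 + (-2 + O)/(-2 + d))
o(b) = -5*b (o(b) = b - 6*b = -5*b)
1/o(N(9, 17)) = 1/(-5*(-6 + 17 + 2*9)/(-2 + 9)) = 1/(-5*(-6 + 17 + 18)/7) = 1/(-5*29/7) = 1/(-145/7) = -7/145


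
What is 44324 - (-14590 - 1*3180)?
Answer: 62094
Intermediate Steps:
44324 - (-14590 - 1*3180) = 44324 - (-14590 - 3180) = 44324 - 1*(-17770) = 44324 + 17770 = 62094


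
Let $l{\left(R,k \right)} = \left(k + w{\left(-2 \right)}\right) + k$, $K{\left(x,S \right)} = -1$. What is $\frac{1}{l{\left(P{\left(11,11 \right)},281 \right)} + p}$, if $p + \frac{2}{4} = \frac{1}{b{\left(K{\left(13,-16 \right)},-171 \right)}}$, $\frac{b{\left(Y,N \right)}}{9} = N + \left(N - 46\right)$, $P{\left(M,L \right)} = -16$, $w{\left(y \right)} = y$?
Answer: $\frac{3492}{1953773} \approx 0.0017873$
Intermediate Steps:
$b{\left(Y,N \right)} = -414 + 18 N$ ($b{\left(Y,N \right)} = 9 \left(N + \left(N - 46\right)\right) = 9 \left(N + \left(-46 + N\right)\right) = 9 \left(-46 + 2 N\right) = -414 + 18 N$)
$p = - \frac{1747}{3492}$ ($p = - \frac{1}{2} + \frac{1}{-414 + 18 \left(-171\right)} = - \frac{1}{2} + \frac{1}{-414 - 3078} = - \frac{1}{2} + \frac{1}{-3492} = - \frac{1}{2} - \frac{1}{3492} = - \frac{1747}{3492} \approx -0.50029$)
$l{\left(R,k \right)} = -2 + 2 k$ ($l{\left(R,k \right)} = \left(k - 2\right) + k = \left(-2 + k\right) + k = -2 + 2 k$)
$\frac{1}{l{\left(P{\left(11,11 \right)},281 \right)} + p} = \frac{1}{\left(-2 + 2 \cdot 281\right) - \frac{1747}{3492}} = \frac{1}{\left(-2 + 562\right) - \frac{1747}{3492}} = \frac{1}{560 - \frac{1747}{3492}} = \frac{1}{\frac{1953773}{3492}} = \frac{3492}{1953773}$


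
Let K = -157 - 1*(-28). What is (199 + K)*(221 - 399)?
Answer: -12460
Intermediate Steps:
K = -129 (K = -157 + 28 = -129)
(199 + K)*(221 - 399) = (199 - 129)*(221 - 399) = 70*(-178) = -12460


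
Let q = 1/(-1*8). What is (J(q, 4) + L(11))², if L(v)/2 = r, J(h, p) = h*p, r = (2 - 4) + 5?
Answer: 121/4 ≈ 30.250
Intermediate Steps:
q = -⅛ (q = 1/(-8) = -⅛ ≈ -0.12500)
r = 3 (r = -2 + 5 = 3)
L(v) = 6 (L(v) = 2*3 = 6)
(J(q, 4) + L(11))² = (-⅛*4 + 6)² = (-½ + 6)² = (11/2)² = 121/4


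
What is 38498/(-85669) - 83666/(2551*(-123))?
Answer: -4912050400/26880619137 ≈ -0.18274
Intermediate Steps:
38498/(-85669) - 83666/(2551*(-123)) = 38498*(-1/85669) - 83666/(-313773) = -38498/85669 - 83666*(-1/313773) = -38498/85669 + 83666/313773 = -4912050400/26880619137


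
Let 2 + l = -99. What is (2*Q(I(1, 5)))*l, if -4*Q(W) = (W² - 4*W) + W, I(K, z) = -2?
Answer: 505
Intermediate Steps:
Q(W) = -W²/4 + 3*W/4 (Q(W) = -((W² - 4*W) + W)/4 = -(W² - 3*W)/4 = -W²/4 + 3*W/4)
l = -101 (l = -2 - 99 = -101)
(2*Q(I(1, 5)))*l = (2*((¼)*(-2)*(3 - 1*(-2))))*(-101) = (2*((¼)*(-2)*(3 + 2)))*(-101) = (2*((¼)*(-2)*5))*(-101) = (2*(-5/2))*(-101) = -5*(-101) = 505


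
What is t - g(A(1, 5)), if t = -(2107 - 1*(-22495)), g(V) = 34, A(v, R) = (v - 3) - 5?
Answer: -24636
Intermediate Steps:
A(v, R) = -8 + v (A(v, R) = (-3 + v) - 5 = -8 + v)
t = -24602 (t = -(2107 + 22495) = -1*24602 = -24602)
t - g(A(1, 5)) = -24602 - 1*34 = -24602 - 34 = -24636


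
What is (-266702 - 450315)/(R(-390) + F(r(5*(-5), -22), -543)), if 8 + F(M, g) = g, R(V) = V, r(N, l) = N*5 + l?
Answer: 717017/941 ≈ 761.97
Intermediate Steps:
r(N, l) = l + 5*N (r(N, l) = 5*N + l = l + 5*N)
F(M, g) = -8 + g
(-266702 - 450315)/(R(-390) + F(r(5*(-5), -22), -543)) = (-266702 - 450315)/(-390 + (-8 - 543)) = -717017/(-390 - 551) = -717017/(-941) = -717017*(-1/941) = 717017/941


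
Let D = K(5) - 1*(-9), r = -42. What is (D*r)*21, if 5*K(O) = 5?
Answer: -8820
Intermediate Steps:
K(O) = 1 (K(O) = (⅕)*5 = 1)
D = 10 (D = 1 - 1*(-9) = 1 + 9 = 10)
(D*r)*21 = (10*(-42))*21 = -420*21 = -8820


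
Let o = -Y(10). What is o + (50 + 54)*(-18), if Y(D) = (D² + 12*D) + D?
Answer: -2102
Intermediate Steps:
Y(D) = D² + 13*D
o = -230 (o = -10*(13 + 10) = -10*23 = -1*230 = -230)
o + (50 + 54)*(-18) = -230 + (50 + 54)*(-18) = -230 + 104*(-18) = -230 - 1872 = -2102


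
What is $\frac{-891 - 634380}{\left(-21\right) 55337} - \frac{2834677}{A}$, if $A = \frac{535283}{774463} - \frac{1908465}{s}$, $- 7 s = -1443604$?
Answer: $\frac{175375393684496864803531}{529769434934784821} \approx 3.3104 \cdot 10^{5}$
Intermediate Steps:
$s = \frac{1443604}{7}$ ($s = \left(- \frac{1}{7}\right) \left(-1443604\right) = \frac{1443604}{7} \approx 2.0623 \cdot 10^{5}$)
$A = - \frac{9573512025133}{1118017884652}$ ($A = \frac{535283}{774463} - \frac{1908465}{\frac{1443604}{7}} = 535283 \cdot \frac{1}{774463} - \frac{13359255}{1443604} = \frac{535283}{774463} - \frac{13359255}{1443604} = - \frac{9573512025133}{1118017884652} \approx -8.5629$)
$\frac{-891 - 634380}{\left(-21\right) 55337} - \frac{2834677}{A} = \frac{-891 - 634380}{\left(-21\right) 55337} - \frac{2834677}{- \frac{9573512025133}{1118017884652}} = \frac{-891 - 634380}{-1162077} - - \frac{3169219583211677404}{9573512025133} = \left(-635271\right) \left(- \frac{1}{1162077}\right) + \frac{3169219583211677404}{9573512025133} = \frac{30251}{55337} + \frac{3169219583211677404}{9573512025133} = \frac{175375393684496864803531}{529769434934784821}$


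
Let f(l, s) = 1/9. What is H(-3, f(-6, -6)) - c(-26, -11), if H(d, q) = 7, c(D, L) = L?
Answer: 18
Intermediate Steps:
f(l, s) = ⅑
H(-3, f(-6, -6)) - c(-26, -11) = 7 - 1*(-11) = 7 + 11 = 18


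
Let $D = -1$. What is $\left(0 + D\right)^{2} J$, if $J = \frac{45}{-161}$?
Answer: $- \frac{45}{161} \approx -0.2795$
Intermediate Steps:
$J = - \frac{45}{161}$ ($J = 45 \left(- \frac{1}{161}\right) = - \frac{45}{161} \approx -0.2795$)
$\left(0 + D\right)^{2} J = \left(0 - 1\right)^{2} \left(- \frac{45}{161}\right) = \left(-1\right)^{2} \left(- \frac{45}{161}\right) = 1 \left(- \frac{45}{161}\right) = - \frac{45}{161}$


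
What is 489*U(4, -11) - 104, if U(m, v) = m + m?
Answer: 3808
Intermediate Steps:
U(m, v) = 2*m
489*U(4, -11) - 104 = 489*(2*4) - 104 = 489*8 - 104 = 3912 - 104 = 3808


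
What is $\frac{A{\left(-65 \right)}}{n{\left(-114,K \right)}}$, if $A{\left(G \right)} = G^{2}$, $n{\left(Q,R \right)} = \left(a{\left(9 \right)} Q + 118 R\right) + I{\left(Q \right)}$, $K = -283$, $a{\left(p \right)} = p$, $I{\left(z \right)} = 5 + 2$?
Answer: $- \frac{4225}{34413} \approx -0.12277$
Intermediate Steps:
$I{\left(z \right)} = 7$
$n{\left(Q,R \right)} = 7 + 9 Q + 118 R$ ($n{\left(Q,R \right)} = \left(9 Q + 118 R\right) + 7 = 7 + 9 Q + 118 R$)
$\frac{A{\left(-65 \right)}}{n{\left(-114,K \right)}} = \frac{\left(-65\right)^{2}}{7 + 9 \left(-114\right) + 118 \left(-283\right)} = \frac{4225}{7 - 1026 - 33394} = \frac{4225}{-34413} = 4225 \left(- \frac{1}{34413}\right) = - \frac{4225}{34413}$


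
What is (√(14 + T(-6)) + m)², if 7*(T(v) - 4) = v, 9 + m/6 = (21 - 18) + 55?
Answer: 605172/7 + 168*√210 ≈ 88888.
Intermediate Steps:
m = 294 (m = -54 + 6*((21 - 18) + 55) = -54 + 6*(3 + 55) = -54 + 6*58 = -54 + 348 = 294)
T(v) = 4 + v/7
(√(14 + T(-6)) + m)² = (√(14 + (4 + (⅐)*(-6))) + 294)² = (√(14 + (4 - 6/7)) + 294)² = (√(14 + 22/7) + 294)² = (√(120/7) + 294)² = (2*√210/7 + 294)² = (294 + 2*√210/7)²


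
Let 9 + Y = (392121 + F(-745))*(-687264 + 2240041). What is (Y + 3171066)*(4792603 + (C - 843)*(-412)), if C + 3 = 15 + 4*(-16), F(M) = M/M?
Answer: 3142644687714501893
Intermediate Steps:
F(M) = 1
C = -52 (C = -3 + (15 + 4*(-16)) = -3 + (15 - 64) = -3 - 49 = -52)
Y = 608878022785 (Y = -9 + (392121 + 1)*(-687264 + 2240041) = -9 + 392122*1552777 = -9 + 608878022794 = 608878022785)
(Y + 3171066)*(4792603 + (C - 843)*(-412)) = (608878022785 + 3171066)*(4792603 + (-52 - 843)*(-412)) = 608881193851*(4792603 - 895*(-412)) = 608881193851*(4792603 + 368740) = 608881193851*5161343 = 3142644687714501893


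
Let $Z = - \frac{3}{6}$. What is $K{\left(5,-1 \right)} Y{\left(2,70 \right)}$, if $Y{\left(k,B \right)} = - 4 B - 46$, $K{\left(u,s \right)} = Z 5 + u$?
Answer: $-815$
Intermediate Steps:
$Z = - \frac{1}{2}$ ($Z = \left(-3\right) \frac{1}{6} = - \frac{1}{2} \approx -0.5$)
$K{\left(u,s \right)} = - \frac{5}{2} + u$ ($K{\left(u,s \right)} = \left(- \frac{1}{2}\right) 5 + u = - \frac{5}{2} + u$)
$Y{\left(k,B \right)} = -46 - 4 B$
$K{\left(5,-1 \right)} Y{\left(2,70 \right)} = \left(- \frac{5}{2} + 5\right) \left(-46 - 280\right) = \frac{5 \left(-46 - 280\right)}{2} = \frac{5}{2} \left(-326\right) = -815$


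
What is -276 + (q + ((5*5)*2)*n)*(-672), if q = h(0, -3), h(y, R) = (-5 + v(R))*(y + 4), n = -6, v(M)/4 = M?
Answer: 247020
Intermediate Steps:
v(M) = 4*M
h(y, R) = (-5 + 4*R)*(4 + y) (h(y, R) = (-5 + 4*R)*(y + 4) = (-5 + 4*R)*(4 + y))
q = -68 (q = -20 - 5*0 + 16*(-3) + 4*(-3)*0 = -20 + 0 - 48 + 0 = -68)
-276 + (q + ((5*5)*2)*n)*(-672) = -276 + (-68 + ((5*5)*2)*(-6))*(-672) = -276 + (-68 + (25*2)*(-6))*(-672) = -276 + (-68 + 50*(-6))*(-672) = -276 + (-68 - 300)*(-672) = -276 - 368*(-672) = -276 + 247296 = 247020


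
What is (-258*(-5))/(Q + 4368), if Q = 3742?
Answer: 129/811 ≈ 0.15906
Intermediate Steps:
(-258*(-5))/(Q + 4368) = (-258*(-5))/(3742 + 4368) = 1290/8110 = 1290*(1/8110) = 129/811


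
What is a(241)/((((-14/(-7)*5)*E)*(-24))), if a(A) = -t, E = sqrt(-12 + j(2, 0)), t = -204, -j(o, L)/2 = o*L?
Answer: 17*I*sqrt(3)/120 ≈ 0.24537*I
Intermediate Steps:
j(o, L) = -2*L*o (j(o, L) = -2*o*L = -2*L*o)
E = 2*I*sqrt(3) (E = sqrt(-12 - 2*0*2) = sqrt(-12 + 0) = sqrt(-12) = 2*I*sqrt(3) ≈ 3.4641*I)
a(A) = 204 (a(A) = -1*(-204) = 204)
a(241)/((((-14/(-7)*5)*E)*(-24))) = 204/((((-14/(-7)*5)*(2*I*sqrt(3)))*(-24))) = 204/((((-14*(-1/7)*5)*(2*I*sqrt(3)))*(-24))) = 204/((((2*5)*(2*I*sqrt(3)))*(-24))) = 204/(((10*(2*I*sqrt(3)))*(-24))) = 204/(((20*I*sqrt(3))*(-24))) = 204/((-480*I*sqrt(3))) = 204*(I*sqrt(3)/1440) = 17*I*sqrt(3)/120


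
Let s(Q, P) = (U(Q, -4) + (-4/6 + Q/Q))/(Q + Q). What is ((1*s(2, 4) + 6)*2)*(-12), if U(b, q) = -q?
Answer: -170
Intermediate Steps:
s(Q, P) = 13/(6*Q) (s(Q, P) = (-1*(-4) + (-4/6 + Q/Q))/(Q + Q) = (4 + (-4*⅙ + 1))/((2*Q)) = (4 + (-⅔ + 1))*(1/(2*Q)) = (4 + ⅓)*(1/(2*Q)) = 13*(1/(2*Q))/3 = 13/(6*Q))
((1*s(2, 4) + 6)*2)*(-12) = ((1*((13/6)/2) + 6)*2)*(-12) = ((1*((13/6)*(½)) + 6)*2)*(-12) = ((1*(13/12) + 6)*2)*(-12) = ((13/12 + 6)*2)*(-12) = ((85/12)*2)*(-12) = (85/6)*(-12) = -170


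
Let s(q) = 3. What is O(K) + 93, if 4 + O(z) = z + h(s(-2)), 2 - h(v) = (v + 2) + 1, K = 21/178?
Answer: 15151/178 ≈ 85.118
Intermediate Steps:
K = 21/178 (K = 21*(1/178) = 21/178 ≈ 0.11798)
h(v) = -1 - v (h(v) = 2 - ((v + 2) + 1) = 2 - ((2 + v) + 1) = 2 - (3 + v) = 2 + (-3 - v) = -1 - v)
O(z) = -8 + z (O(z) = -4 + (z + (-1 - 1*3)) = -4 + (z + (-1 - 3)) = -4 + (z - 4) = -4 + (-4 + z) = -8 + z)
O(K) + 93 = (-8 + 21/178) + 93 = -1403/178 + 93 = 15151/178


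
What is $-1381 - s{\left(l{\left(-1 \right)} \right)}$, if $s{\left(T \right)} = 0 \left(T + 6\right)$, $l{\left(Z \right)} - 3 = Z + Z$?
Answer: $-1381$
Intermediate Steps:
$l{\left(Z \right)} = 3 + 2 Z$ ($l{\left(Z \right)} = 3 + \left(Z + Z\right) = 3 + 2 Z$)
$s{\left(T \right)} = 0$ ($s{\left(T \right)} = 0 \left(6 + T\right) = 0$)
$-1381 - s{\left(l{\left(-1 \right)} \right)} = -1381 - 0 = -1381 + 0 = -1381$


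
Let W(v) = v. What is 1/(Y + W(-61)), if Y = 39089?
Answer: 1/39028 ≈ 2.5623e-5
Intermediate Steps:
1/(Y + W(-61)) = 1/(39089 - 61) = 1/39028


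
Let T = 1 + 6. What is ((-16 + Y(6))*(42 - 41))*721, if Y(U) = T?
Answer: -6489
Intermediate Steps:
T = 7
Y(U) = 7
((-16 + Y(6))*(42 - 41))*721 = ((-16 + 7)*(42 - 41))*721 = -9*1*721 = -9*721 = -6489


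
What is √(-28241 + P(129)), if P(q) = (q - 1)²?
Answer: I*√11857 ≈ 108.89*I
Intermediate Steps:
P(q) = (-1 + q)²
√(-28241 + P(129)) = √(-28241 + (-1 + 129)²) = √(-28241 + 128²) = √(-28241 + 16384) = √(-11857) = I*√11857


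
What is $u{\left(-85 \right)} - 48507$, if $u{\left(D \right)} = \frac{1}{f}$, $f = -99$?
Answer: $- \frac{4802194}{99} \approx -48507.0$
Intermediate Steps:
$u{\left(D \right)} = - \frac{1}{99}$ ($u{\left(D \right)} = \frac{1}{-99} = - \frac{1}{99}$)
$u{\left(-85 \right)} - 48507 = - \frac{1}{99} - 48507 = - \frac{4802194}{99}$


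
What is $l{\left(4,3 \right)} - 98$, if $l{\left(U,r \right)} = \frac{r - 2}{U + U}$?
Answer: $- \frac{783}{8} \approx -97.875$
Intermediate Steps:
$l{\left(U,r \right)} = \frac{-2 + r}{2 U}$
$l{\left(4,3 \right)} - 98 = \frac{-2 + 3}{2 \cdot 4} - 98 = \frac{1}{2} \cdot \frac{1}{4} \cdot 1 - 98 = \frac{1}{8} - 98 = - \frac{783}{8}$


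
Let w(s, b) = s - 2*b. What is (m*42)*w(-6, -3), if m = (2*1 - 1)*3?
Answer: 0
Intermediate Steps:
m = 3 (m = (2 - 1)*3 = 1*3 = 3)
(m*42)*w(-6, -3) = (3*42)*(-6 - 2*(-3)) = 126*(-6 + 6) = 126*0 = 0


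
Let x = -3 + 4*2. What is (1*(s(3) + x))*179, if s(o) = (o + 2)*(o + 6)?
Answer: 8950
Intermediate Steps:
s(o) = (2 + o)*(6 + o)
x = 5 (x = -3 + 8 = 5)
(1*(s(3) + x))*179 = (1*((12 + 3² + 8*3) + 5))*179 = (1*((12 + 9 + 24) + 5))*179 = (1*(45 + 5))*179 = (1*50)*179 = 50*179 = 8950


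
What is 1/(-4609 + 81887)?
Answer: 1/77278 ≈ 1.2940e-5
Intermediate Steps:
1/(-4609 + 81887) = 1/77278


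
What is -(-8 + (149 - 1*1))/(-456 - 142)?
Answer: 70/299 ≈ 0.23411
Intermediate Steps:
-(-8 + (149 - 1*1))/(-456 - 142) = -(-8 + (149 - 1))/(-598) = -(-8 + 148)*(-1)/598 = -140*(-1)/598 = -1*(-70/299) = 70/299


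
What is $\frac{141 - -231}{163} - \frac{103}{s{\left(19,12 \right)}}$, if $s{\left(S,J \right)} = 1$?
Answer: $- \frac{16417}{163} \approx -100.72$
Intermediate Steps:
$\frac{141 - -231}{163} - \frac{103}{s{\left(19,12 \right)}} = \frac{141 - -231}{163} - \frac{103}{1} = \left(141 + 231\right) \frac{1}{163} - 103 = 372 \cdot \frac{1}{163} - 103 = \frac{372}{163} - 103 = - \frac{16417}{163}$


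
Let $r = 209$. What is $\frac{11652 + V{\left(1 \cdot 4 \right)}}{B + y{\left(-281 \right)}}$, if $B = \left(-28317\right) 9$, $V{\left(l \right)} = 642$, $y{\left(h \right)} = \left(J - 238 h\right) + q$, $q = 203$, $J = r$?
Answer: $- \frac{4098}{62521} \approx -0.065546$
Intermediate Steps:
$J = 209$
$y{\left(h \right)} = 412 - 238 h$ ($y{\left(h \right)} = \left(209 - 238 h\right) + 203 = 412 - 238 h$)
$B = -254853$
$\frac{11652 + V{\left(1 \cdot 4 \right)}}{B + y{\left(-281 \right)}} = \frac{11652 + 642}{-254853 + \left(412 - -66878\right)} = \frac{12294}{-254853 + \left(412 + 66878\right)} = \frac{12294}{-254853 + 67290} = \frac{12294}{-187563} = 12294 \left(- \frac{1}{187563}\right) = - \frac{4098}{62521}$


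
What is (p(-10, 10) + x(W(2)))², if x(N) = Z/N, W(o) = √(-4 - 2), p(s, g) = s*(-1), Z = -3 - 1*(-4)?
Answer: (60 - I*√6)²/36 ≈ 99.833 - 8.165*I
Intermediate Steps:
Z = 1 (Z = -3 + 4 = 1)
p(s, g) = -s
W(o) = I*√6 (W(o) = √(-6) = I*√6)
x(N) = 1/N
(p(-10, 10) + x(W(2)))² = (-1*(-10) + 1/(I*√6))² = (10 - I*√6/6)²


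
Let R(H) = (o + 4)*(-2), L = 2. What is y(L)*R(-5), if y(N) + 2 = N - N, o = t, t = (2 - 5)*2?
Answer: -8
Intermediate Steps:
t = -6 (t = -3*2 = -6)
o = -6
y(N) = -2 (y(N) = -2 + (N - N) = -2 + 0 = -2)
R(H) = 4 (R(H) = (-6 + 4)*(-2) = -2*(-2) = 4)
y(L)*R(-5) = -2*4 = -8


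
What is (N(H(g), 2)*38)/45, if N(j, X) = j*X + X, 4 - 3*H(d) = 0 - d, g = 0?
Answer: 532/135 ≈ 3.9407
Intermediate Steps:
H(d) = 4/3 + d/3 (H(d) = 4/3 - (0 - d)/3 = 4/3 - (-1)*d/3 = 4/3 + d/3)
N(j, X) = X + X*j (N(j, X) = X*j + X = X + X*j)
(N(H(g), 2)*38)/45 = ((2*(1 + (4/3 + (1/3)*0)))*38)/45 = ((2*(1 + (4/3 + 0)))*38)*(1/45) = ((2*(1 + 4/3))*38)*(1/45) = ((2*(7/3))*38)*(1/45) = ((14/3)*38)*(1/45) = (532/3)*(1/45) = 532/135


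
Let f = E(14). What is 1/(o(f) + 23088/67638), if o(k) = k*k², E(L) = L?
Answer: 11273/30936960 ≈ 0.00036439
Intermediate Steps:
f = 14
o(k) = k³
1/(o(f) + 23088/67638) = 1/(14³ + 23088/67638) = 1/(2744 + 23088*(1/67638)) = 1/(2744 + 3848/11273) = 1/(30936960/11273) = 11273/30936960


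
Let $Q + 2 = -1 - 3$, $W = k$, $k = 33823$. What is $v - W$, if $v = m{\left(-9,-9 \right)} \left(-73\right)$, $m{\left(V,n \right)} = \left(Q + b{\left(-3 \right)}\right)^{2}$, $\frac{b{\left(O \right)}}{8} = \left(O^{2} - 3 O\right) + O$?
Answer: $-982531$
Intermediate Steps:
$b{\left(O \right)} = - 16 O + 8 O^{2}$ ($b{\left(O \right)} = 8 \left(\left(O^{2} - 3 O\right) + O\right) = 8 \left(O^{2} - 2 O\right) = - 16 O + 8 O^{2}$)
$W = 33823$
$Q = -6$ ($Q = -2 - 4 = -6$)
$m{\left(V,n \right)} = 12996$ ($m{\left(V,n \right)} = \left(-6 + 8 \left(-3\right) \left(-2 - 3\right)\right)^{2} = \left(-6 + 8 \left(-3\right) \left(-5\right)\right)^{2} = \left(-6 + 120\right)^{2} = 114^{2} = 12996$)
$v = -948708$ ($v = 12996 \left(-73\right) = -948708$)
$v - W = -948708 - 33823 = -982531$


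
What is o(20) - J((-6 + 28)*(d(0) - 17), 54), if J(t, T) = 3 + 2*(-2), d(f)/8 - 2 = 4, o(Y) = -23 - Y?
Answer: -42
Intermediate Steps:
d(f) = 48 (d(f) = 16 + 8*4 = 16 + 32 = 48)
J(t, T) = -1 (J(t, T) = 3 - 4 = -1)
o(20) - J((-6 + 28)*(d(0) - 17), 54) = (-23 - 1*20) - 1*(-1) = (-23 - 20) + 1 = -43 + 1 = -42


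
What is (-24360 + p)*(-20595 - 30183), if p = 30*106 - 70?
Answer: 1079032500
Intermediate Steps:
p = 3110 (p = 3180 - 70 = 3110)
(-24360 + p)*(-20595 - 30183) = (-24360 + 3110)*(-20595 - 30183) = -21250*(-50778) = 1079032500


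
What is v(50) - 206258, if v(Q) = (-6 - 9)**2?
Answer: -206033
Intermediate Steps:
v(Q) = 225 (v(Q) = (-15)**2 = 225)
v(50) - 206258 = 225 - 206258 = -206033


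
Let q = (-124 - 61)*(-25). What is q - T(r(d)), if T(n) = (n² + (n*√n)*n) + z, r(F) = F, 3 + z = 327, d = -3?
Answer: 4292 - 9*I*√3 ≈ 4292.0 - 15.588*I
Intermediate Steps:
z = 324 (z = -3 + 327 = 324)
T(n) = 324 + n² + n^(5/2) (T(n) = (n² + (n*√n)*n) + 324 = (n² + n^(3/2)*n) + 324 = (n² + n^(5/2)) + 324 = 324 + n² + n^(5/2))
q = 4625 (q = -185*(-25) = 4625)
q - T(r(d)) = 4625 - (324 + (-3)² + (-3)^(5/2)) = 4625 - (324 + 9 + 9*I*√3) = 4625 - (333 + 9*I*√3) = 4625 + (-333 - 9*I*√3) = 4292 - 9*I*√3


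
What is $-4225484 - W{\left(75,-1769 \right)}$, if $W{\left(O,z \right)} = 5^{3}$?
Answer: $-4225609$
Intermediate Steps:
$W{\left(O,z \right)} = 125$
$-4225484 - W{\left(75,-1769 \right)} = -4225484 - 125 = -4225609$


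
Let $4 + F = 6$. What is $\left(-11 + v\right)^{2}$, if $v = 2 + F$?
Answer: $49$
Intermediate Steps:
$F = 2$ ($F = -4 + 6 = 2$)
$v = 4$ ($v = 2 + 2 = 4$)
$\left(-11 + v\right)^{2} = \left(-11 + 4\right)^{2} = \left(-7\right)^{2} = 49$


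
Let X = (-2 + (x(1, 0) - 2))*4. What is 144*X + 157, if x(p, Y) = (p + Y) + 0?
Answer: -1571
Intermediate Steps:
x(p, Y) = Y + p (x(p, Y) = (Y + p) + 0 = Y + p)
X = -12 (X = (-2 + ((0 + 1) - 2))*4 = (-2 + (1 - 2))*4 = (-2 - 1)*4 = -3*4 = -12)
144*X + 157 = 144*(-12) + 157 = -1728 + 157 = -1571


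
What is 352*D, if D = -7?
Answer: -2464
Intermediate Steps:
352*D = 352*(-7) = -2464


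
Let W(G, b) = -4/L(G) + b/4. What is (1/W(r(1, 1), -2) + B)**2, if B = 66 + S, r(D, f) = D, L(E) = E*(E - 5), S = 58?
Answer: 15876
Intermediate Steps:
L(E) = E*(-5 + E)
W(G, b) = b/4 - 4/(G*(-5 + G)) (W(G, b) = -4*1/(G*(-5 + G)) + b/4 = -4/(G*(-5 + G)) + b*(1/4) = -4/(G*(-5 + G)) + b/4 = b/4 - 4/(G*(-5 + G)))
B = 124 (B = 66 + 58 = 124)
(1/W(r(1, 1), -2) + B)**2 = (1/((1/4)*(-16 + 1*(-2)*(-5 + 1))/(1*(-5 + 1))) + 124)**2 = (1/((1/4)*1*(-16 + 1*(-2)*(-4))/(-4)) + 124)**2 = (1/((1/4)*1*(-1/4)*(-16 + 8)) + 124)**2 = (1/((1/4)*1*(-1/4)*(-8)) + 124)**2 = (1/(1/2) + 124)**2 = (2 + 124)**2 = 126**2 = 15876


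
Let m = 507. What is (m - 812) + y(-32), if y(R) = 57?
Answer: -248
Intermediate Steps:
(m - 812) + y(-32) = (507 - 812) + 57 = -305 + 57 = -248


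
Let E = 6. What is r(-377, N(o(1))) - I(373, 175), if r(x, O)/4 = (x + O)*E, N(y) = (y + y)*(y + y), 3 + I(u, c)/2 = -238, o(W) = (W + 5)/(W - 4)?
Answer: -8182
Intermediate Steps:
o(W) = (5 + W)/(-4 + W)
I(u, c) = -482 (I(u, c) = -6 + 2*(-238) = -6 - 476 = -482)
N(y) = 4*y² (N(y) = (2*y)*(2*y) = 4*y²)
r(x, O) = 24*O + 24*x (r(x, O) = 4*((x + O)*6) = 4*((O + x)*6) = 4*(6*O + 6*x) = 24*O + 24*x)
r(-377, N(o(1))) - I(373, 175) = (24*(4*((5 + 1)/(-4 + 1))²) + 24*(-377)) - 1*(-482) = (24*(4*(6/(-3))²) - 9048) + 482 = (24*(4*(-⅓*6)²) - 9048) + 482 = (24*(4*(-2)²) - 9048) + 482 = (24*(4*4) - 9048) + 482 = (24*16 - 9048) + 482 = (384 - 9048) + 482 = -8664 + 482 = -8182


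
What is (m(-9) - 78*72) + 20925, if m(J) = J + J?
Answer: 15291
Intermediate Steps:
m(J) = 2*J
(m(-9) - 78*72) + 20925 = (2*(-9) - 78*72) + 20925 = (-18 - 5616) + 20925 = -5634 + 20925 = 15291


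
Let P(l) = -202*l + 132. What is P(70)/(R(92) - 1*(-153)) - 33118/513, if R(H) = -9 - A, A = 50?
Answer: -5149598/24111 ≈ -213.58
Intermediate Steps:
R(H) = -59 (R(H) = -9 - 1*50 = -9 - 50 = -59)
P(l) = 132 - 202*l
P(70)/(R(92) - 1*(-153)) - 33118/513 = (132 - 202*70)/(-59 - 1*(-153)) - 33118/513 = (132 - 14140)/(-59 + 153) - 33118*1/513 = -14008/94 - 33118/513 = -14008*1/94 - 33118/513 = -7004/47 - 33118/513 = -5149598/24111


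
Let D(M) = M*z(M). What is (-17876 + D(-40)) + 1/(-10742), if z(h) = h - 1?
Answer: -174407113/10742 ≈ -16236.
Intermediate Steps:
z(h) = -1 + h
D(M) = M*(-1 + M)
(-17876 + D(-40)) + 1/(-10742) = (-17876 - 40*(-1 - 40)) + 1/(-10742) = (-17876 - 40*(-41)) - 1/10742 = (-17876 + 1640) - 1/10742 = -16236 - 1/10742 = -174407113/10742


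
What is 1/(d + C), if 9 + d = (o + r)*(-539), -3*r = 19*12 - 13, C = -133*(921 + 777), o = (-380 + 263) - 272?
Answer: 3/67369 ≈ 4.4531e-5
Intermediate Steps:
o = -389 (o = -117 - 272 = -389)
C = -225834 (C = -133*1698 = -225834)
r = -215/3 (r = -(19*12 - 13)/3 = -(228 - 13)/3 = -1/3*215 = -215/3 ≈ -71.667)
d = 744871/3 (d = -9 + (-389 - 215/3)*(-539) = -9 - 1382/3*(-539) = -9 + 744898/3 = 744871/3 ≈ 2.4829e+5)
1/(d + C) = 1/(744871/3 - 225834) = 1/(67369/3) = 3/67369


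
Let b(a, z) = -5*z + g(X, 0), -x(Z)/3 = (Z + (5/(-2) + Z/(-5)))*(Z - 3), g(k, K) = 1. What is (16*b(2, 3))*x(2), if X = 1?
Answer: 3024/5 ≈ 604.80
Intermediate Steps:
x(Z) = -3*(-3 + Z)*(-5/2 + 4*Z/5) (x(Z) = -3*(Z + (5/(-2) + Z/(-5)))*(Z - 3) = -3*(Z + (5*(-½) + Z*(-⅕)))*(-3 + Z) = -3*(Z + (-5/2 - Z/5))*(-3 + Z) = -3*(-5/2 + 4*Z/5)*(-3 + Z) = -3*(-3 + Z)*(-5/2 + 4*Z/5))
b(a, z) = 1 - 5*z (b(a, z) = -5*z + 1 = 1 - 5*z)
(16*b(2, 3))*x(2) = (16*(1 - 5*3))*(-45/2 - 12/5*2² + (147/10)*2) = (16*(1 - 15))*(-45/2 - 12/5*4 + 147/5) = (16*(-14))*(-45/2 - 48/5 + 147/5) = -224*(-27/10) = 3024/5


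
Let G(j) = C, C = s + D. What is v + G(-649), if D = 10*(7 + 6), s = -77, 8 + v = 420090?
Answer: 420135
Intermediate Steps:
v = 420082 (v = -8 + 420090 = 420082)
D = 130 (D = 10*13 = 130)
C = 53 (C = -77 + 130 = 53)
G(j) = 53
v + G(-649) = 420082 + 53 = 420135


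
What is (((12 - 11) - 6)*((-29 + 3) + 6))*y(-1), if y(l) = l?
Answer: -100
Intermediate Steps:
(((12 - 11) - 6)*((-29 + 3) + 6))*y(-1) = (((12 - 11) - 6)*((-29 + 3) + 6))*(-1) = ((1 - 6)*(-26 + 6))*(-1) = -5*(-20)*(-1) = 100*(-1) = -100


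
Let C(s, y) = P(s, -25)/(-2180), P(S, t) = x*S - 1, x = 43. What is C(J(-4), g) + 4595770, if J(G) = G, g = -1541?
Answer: 10018778773/2180 ≈ 4.5958e+6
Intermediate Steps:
P(S, t) = -1 + 43*S (P(S, t) = 43*S - 1 = -1 + 43*S)
C(s, y) = 1/2180 - 43*s/2180 (C(s, y) = (-1 + 43*s)/(-2180) = (-1 + 43*s)*(-1/2180) = 1/2180 - 43*s/2180)
C(J(-4), g) + 4595770 = (1/2180 - 43/2180*(-4)) + 4595770 = (1/2180 + 43/545) + 4595770 = 173/2180 + 4595770 = 10018778773/2180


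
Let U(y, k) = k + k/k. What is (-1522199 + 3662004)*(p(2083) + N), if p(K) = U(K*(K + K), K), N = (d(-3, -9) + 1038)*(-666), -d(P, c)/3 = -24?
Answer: -1577412890680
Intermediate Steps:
d(P, c) = 72 (d(P, c) = -3*(-24) = 72)
N = -739260 (N = (72 + 1038)*(-666) = 1110*(-666) = -739260)
U(y, k) = 1 + k (U(y, k) = k + 1 = 1 + k)
p(K) = 1 + K
(-1522199 + 3662004)*(p(2083) + N) = (-1522199 + 3662004)*((1 + 2083) - 739260) = 2139805*(2084 - 739260) = 2139805*(-737176) = -1577412890680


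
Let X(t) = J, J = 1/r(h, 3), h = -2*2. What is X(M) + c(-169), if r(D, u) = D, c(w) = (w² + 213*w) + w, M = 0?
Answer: -30421/4 ≈ -7605.3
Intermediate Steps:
h = -4
c(w) = w² + 214*w
J = -¼ (J = 1/(-4) = -¼ ≈ -0.25000)
X(t) = -¼
X(M) + c(-169) = -¼ - 169*(214 - 169) = -¼ - 169*45 = -¼ - 7605 = -30421/4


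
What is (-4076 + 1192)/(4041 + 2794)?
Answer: -2884/6835 ≈ -0.42195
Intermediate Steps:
(-4076 + 1192)/(4041 + 2794) = -2884/6835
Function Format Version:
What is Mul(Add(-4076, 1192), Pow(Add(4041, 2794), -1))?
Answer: Rational(-2884, 6835) ≈ -0.42195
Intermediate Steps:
Mul(Add(-4076, 1192), Pow(Add(4041, 2794), -1)) = Mul(-2884, Pow(6835, -1)) = Mul(-2884, Rational(1, 6835)) = Rational(-2884, 6835)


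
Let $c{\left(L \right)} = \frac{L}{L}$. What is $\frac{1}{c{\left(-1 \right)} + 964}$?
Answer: $\frac{1}{965} \approx 0.0010363$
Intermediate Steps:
$c{\left(L \right)} = 1$
$\frac{1}{c{\left(-1 \right)} + 964} = \frac{1}{1 + 964} = \frac{1}{965}$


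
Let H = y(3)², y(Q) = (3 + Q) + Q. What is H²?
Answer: 6561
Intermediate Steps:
y(Q) = 3 + 2*Q
H = 81 (H = (3 + 2*3)² = (3 + 6)² = 9² = 81)
H² = 81² = 6561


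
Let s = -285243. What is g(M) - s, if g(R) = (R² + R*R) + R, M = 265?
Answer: 425958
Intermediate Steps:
g(R) = R + 2*R² (g(R) = (R² + R²) + R = 2*R² + R = R + 2*R²)
g(M) - s = 265*(1 + 2*265) - 1*(-285243) = 265*(1 + 530) + 285243 = 265*531 + 285243 = 140715 + 285243 = 425958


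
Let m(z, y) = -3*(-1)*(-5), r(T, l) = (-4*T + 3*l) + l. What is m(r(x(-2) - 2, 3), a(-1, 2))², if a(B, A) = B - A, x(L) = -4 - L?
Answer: 225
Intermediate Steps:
r(T, l) = -4*T + 4*l
m(z, y) = -15 (m(z, y) = 3*(-5) = -15)
m(r(x(-2) - 2, 3), a(-1, 2))² = (-15)² = 225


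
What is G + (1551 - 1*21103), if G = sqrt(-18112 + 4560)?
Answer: -19552 + 44*I*sqrt(7) ≈ -19552.0 + 116.41*I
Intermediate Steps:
G = 44*I*sqrt(7) (G = sqrt(-13552) = 44*I*sqrt(7) ≈ 116.41*I)
G + (1551 - 1*21103) = 44*I*sqrt(7) + (1551 - 1*21103) = 44*I*sqrt(7) + (1551 - 21103) = 44*I*sqrt(7) - 19552 = -19552 + 44*I*sqrt(7)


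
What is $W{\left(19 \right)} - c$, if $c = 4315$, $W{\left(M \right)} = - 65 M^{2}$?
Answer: $-27780$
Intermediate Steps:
$W{\left(19 \right)} - c = - 65 \cdot 19^{2} - 4315 = \left(-65\right) 361 - 4315 = -23465 - 4315 = -27780$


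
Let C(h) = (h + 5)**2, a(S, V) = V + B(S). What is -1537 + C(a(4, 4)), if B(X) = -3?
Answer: -1501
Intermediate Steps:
a(S, V) = -3 + V (a(S, V) = V - 3 = -3 + V)
C(h) = (5 + h)**2
-1537 + C(a(4, 4)) = -1537 + (5 + (-3 + 4))**2 = -1537 + (5 + 1)**2 = -1537 + 6**2 = -1537 + 36 = -1501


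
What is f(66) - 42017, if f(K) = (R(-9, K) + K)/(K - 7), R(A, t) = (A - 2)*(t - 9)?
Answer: -2479564/59 ≈ -42027.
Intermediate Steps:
R(A, t) = (-9 + t)*(-2 + A) (R(A, t) = (-2 + A)*(-9 + t) = (-9 + t)*(-2 + A))
f(K) = (99 - 10*K)/(-7 + K) (f(K) = ((18 - 9*(-9) - 2*K - 9*K) + K)/(K - 7) = ((18 + 81 - 2*K - 9*K) + K)/(-7 + K) = ((99 - 11*K) + K)/(-7 + K) = (99 - 10*K)/(-7 + K))
f(66) - 42017 = (99 - 10*66)/(-7 + 66) - 42017 = (99 - 660)/59 - 42017 = (1/59)*(-561) - 42017 = -561/59 - 42017 = -2479564/59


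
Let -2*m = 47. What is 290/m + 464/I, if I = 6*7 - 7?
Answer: 1508/1645 ≈ 0.91672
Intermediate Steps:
m = -47/2 (m = -½*47 = -47/2 ≈ -23.500)
I = 35 (I = 42 - 7 = 35)
290/m + 464/I = 290/(-47/2) + 464/35 = 290*(-2/47) + 464*(1/35) = -580/47 + 464/35 = 1508/1645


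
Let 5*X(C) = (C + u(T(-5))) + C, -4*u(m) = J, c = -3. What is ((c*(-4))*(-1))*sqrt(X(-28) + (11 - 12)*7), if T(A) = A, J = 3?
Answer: -6*I*sqrt(1835)/5 ≈ -51.404*I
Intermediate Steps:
u(m) = -3/4 (u(m) = -1/4*3 = -3/4)
X(C) = -3/20 + 2*C/5 (X(C) = ((C - 3/4) + C)/5 = ((-3/4 + C) + C)/5 = (-3/4 + 2*C)/5 = -3/20 + 2*C/5)
((c*(-4))*(-1))*sqrt(X(-28) + (11 - 12)*7) = (-3*(-4)*(-1))*sqrt((-3/20 + (2/5)*(-28)) + (11 - 12)*7) = (12*(-1))*sqrt((-3/20 - 56/5) - 1*7) = -12*sqrt(-227/20 - 7) = -6*I*sqrt(1835)/5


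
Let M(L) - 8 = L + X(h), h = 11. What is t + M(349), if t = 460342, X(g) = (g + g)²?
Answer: 461183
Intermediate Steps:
X(g) = 4*g² (X(g) = (2*g)² = 4*g²)
M(L) = 492 + L (M(L) = 8 + (L + 4*11²) = 8 + (L + 4*121) = 8 + (L + 484) = 8 + (484 + L) = 492 + L)
t + M(349) = 460342 + (492 + 349) = 460342 + 841 = 461183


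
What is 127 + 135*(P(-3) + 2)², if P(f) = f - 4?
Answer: 3502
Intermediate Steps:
P(f) = -4 + f
127 + 135*(P(-3) + 2)² = 127 + 135*((-4 - 3) + 2)² = 127 + 135*(-7 + 2)² = 127 + 135*(-5)² = 127 + 135*25 = 127 + 3375 = 3502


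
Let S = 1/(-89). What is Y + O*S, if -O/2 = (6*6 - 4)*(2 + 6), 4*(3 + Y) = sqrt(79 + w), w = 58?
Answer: 245/89 + sqrt(137)/4 ≈ 5.6790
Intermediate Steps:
Y = -3 + sqrt(137)/4 (Y = -3 + sqrt(79 + 58)/4 = -3 + sqrt(137)/4 ≈ -0.073825)
O = -512 (O = -2*(6*6 - 4)*(2 + 6) = -2*(36 - 4)*8 = -64*8 = -2*256 = -512)
S = -1/89 ≈ -0.011236
Y + O*S = (-3 + sqrt(137)/4) - 512*(-1/89) = (-3 + sqrt(137)/4) + 512/89 = 245/89 + sqrt(137)/4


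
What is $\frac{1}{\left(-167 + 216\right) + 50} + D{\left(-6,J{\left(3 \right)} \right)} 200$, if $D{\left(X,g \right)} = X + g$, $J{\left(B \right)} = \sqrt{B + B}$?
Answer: $- \frac{118799}{99} + 200 \sqrt{6} \approx -710.09$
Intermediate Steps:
$J{\left(B \right)} = \sqrt{2} \sqrt{B}$ ($J{\left(B \right)} = \sqrt{2 B} = \sqrt{2} \sqrt{B}$)
$\frac{1}{\left(-167 + 216\right) + 50} + D{\left(-6,J{\left(3 \right)} \right)} 200 = \frac{1}{\left(-167 + 216\right) + 50} + \left(-6 + \sqrt{2} \sqrt{3}\right) 200 = \frac{1}{49 + 50} + \left(-6 + \sqrt{6}\right) 200 = \frac{1}{99} - \left(1200 - 200 \sqrt{6}\right) = - \frac{118799}{99} + 200 \sqrt{6}$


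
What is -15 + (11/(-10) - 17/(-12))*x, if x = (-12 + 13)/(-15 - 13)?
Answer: -25219/1680 ≈ -15.011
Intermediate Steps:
x = -1/28 (x = 1/(-28) = 1*(-1/28) = -1/28 ≈ -0.035714)
-15 + (11/(-10) - 17/(-12))*x = -15 + (11/(-10) - 17/(-12))*(-1/28) = -15 + (11*(-1/10) - 17*(-1/12))*(-1/28) = -15 + (-11/10 + 17/12)*(-1/28) = -15 + (19/60)*(-1/28) = -15 - 19/1680 = -25219/1680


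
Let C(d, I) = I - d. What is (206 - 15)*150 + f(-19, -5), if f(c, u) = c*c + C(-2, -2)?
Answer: 29011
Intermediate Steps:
f(c, u) = c² (f(c, u) = c*c + (-2 - 1*(-2)) = c² + (-2 + 2) = c² + 0 = c²)
(206 - 15)*150 + f(-19, -5) = (206 - 15)*150 + (-19)² = 191*150 + 361 = 28650 + 361 = 29011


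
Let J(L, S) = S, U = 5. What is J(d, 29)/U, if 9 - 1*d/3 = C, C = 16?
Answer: 29/5 ≈ 5.8000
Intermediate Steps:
d = -21 (d = 27 - 3*16 = 27 - 48 = -21)
J(d, 29)/U = 29/5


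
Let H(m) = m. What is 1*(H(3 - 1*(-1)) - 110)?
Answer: -106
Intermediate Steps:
1*(H(3 - 1*(-1)) - 110) = 1*((3 - 1*(-1)) - 110) = 1*((3 + 1) - 110) = 1*(4 - 110) = 1*(-106) = -106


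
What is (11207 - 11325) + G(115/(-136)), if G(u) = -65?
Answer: -183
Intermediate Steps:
(11207 - 11325) + G(115/(-136)) = (11207 - 11325) - 65 = -118 - 65 = -183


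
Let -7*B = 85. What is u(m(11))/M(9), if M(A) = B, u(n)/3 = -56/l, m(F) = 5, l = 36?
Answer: 98/255 ≈ 0.38431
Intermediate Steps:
u(n) = -14/3 (u(n) = 3*(-56/36) = 3*(-56*1/36) = 3*(-14/9) = -14/3)
B = -85/7 (B = -⅐*85 = -85/7 ≈ -12.143)
M(A) = -85/7
u(m(11))/M(9) = -14/(3*(-85/7)) = -14/3*(-7/85) = 98/255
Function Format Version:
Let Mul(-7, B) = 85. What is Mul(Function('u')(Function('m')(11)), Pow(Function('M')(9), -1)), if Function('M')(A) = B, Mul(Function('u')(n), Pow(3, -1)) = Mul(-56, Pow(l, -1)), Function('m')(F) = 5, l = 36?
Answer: Rational(98, 255) ≈ 0.38431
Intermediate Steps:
Function('u')(n) = Rational(-14, 3) (Function('u')(n) = Mul(3, Mul(-56, Pow(36, -1))) = Mul(3, Mul(-56, Rational(1, 36))) = Mul(3, Rational(-14, 9)) = Rational(-14, 3))
B = Rational(-85, 7) (B = Mul(Rational(-1, 7), 85) = Rational(-85, 7) ≈ -12.143)
Function('M')(A) = Rational(-85, 7)
Mul(Function('u')(Function('m')(11)), Pow(Function('M')(9), -1)) = Mul(Rational(-14, 3), Pow(Rational(-85, 7), -1)) = Mul(Rational(-14, 3), Rational(-7, 85)) = Rational(98, 255)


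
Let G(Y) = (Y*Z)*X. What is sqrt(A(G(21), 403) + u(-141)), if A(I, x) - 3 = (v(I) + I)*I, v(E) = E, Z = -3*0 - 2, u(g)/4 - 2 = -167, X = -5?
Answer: 3*sqrt(9727) ≈ 295.88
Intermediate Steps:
u(g) = -660 (u(g) = 8 + 4*(-167) = 8 - 668 = -660)
Z = -2 (Z = 0 - 2 = -2)
G(Y) = 10*Y (G(Y) = (Y*(-2))*(-5) = -2*Y*(-5) = 10*Y)
A(I, x) = 3 + 2*I**2 (A(I, x) = 3 + (I + I)*I = 3 + (2*I)*I = 3 + 2*I**2)
sqrt(A(G(21), 403) + u(-141)) = sqrt((3 + 2*(10*21)**2) - 660) = sqrt((3 + 2*210**2) - 660) = sqrt((3 + 2*44100) - 660) = sqrt((3 + 88200) - 660) = sqrt(88203 - 660) = sqrt(87543) = 3*sqrt(9727)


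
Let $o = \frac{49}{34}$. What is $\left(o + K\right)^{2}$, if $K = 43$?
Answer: $\frac{2283121}{1156} \approx 1975.0$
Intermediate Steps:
$o = \frac{49}{34}$ ($o = 49 \cdot \frac{1}{34} = \frac{49}{34} \approx 1.4412$)
$\left(o + K\right)^{2} = \left(\frac{49}{34} + 43\right)^{2} = \left(\frac{1511}{34}\right)^{2} = \frac{2283121}{1156}$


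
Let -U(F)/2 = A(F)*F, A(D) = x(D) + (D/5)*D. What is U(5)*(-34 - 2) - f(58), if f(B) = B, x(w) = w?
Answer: 3542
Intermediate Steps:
A(D) = D + D²/5 (A(D) = D + (D/5)*D = D + D²/5)
U(F) = -2*F²*(5 + F)/5 (U(F) = -2*F*(5 + F)/5*F = -2*F²*(5 + F)/5)
U(5)*(-34 - 2) - f(58) = (-⅖*5²*(5 + 5))*(-34 - 2) - 1*58 = -⅖*25*10*(-36) - 58 = -100*(-36) - 58 = 3600 - 58 = 3542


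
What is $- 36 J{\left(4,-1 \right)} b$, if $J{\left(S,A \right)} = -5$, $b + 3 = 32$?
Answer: $5220$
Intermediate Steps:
$b = 29$ ($b = -3 + 32 = 29$)
$- 36 J{\left(4,-1 \right)} b = \left(-36\right) \left(-5\right) 29 = 180 \cdot 29 = 5220$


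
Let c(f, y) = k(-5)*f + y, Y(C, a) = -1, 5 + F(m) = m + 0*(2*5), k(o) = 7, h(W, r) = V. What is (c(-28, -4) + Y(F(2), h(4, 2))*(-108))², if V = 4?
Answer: 8464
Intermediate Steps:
h(W, r) = 4
F(m) = -5 + m (F(m) = -5 + (m + 0*(2*5)) = -5 + (m + 0*10) = -5 + (m + 0) = -5 + m)
c(f, y) = y + 7*f (c(f, y) = 7*f + y = y + 7*f)
(c(-28, -4) + Y(F(2), h(4, 2))*(-108))² = ((-4 + 7*(-28)) - 1*(-108))² = ((-4 - 196) + 108)² = (-200 + 108)² = (-92)² = 8464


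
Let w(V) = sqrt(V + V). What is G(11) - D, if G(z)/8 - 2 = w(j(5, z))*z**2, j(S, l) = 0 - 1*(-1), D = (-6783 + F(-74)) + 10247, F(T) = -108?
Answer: -3340 + 968*sqrt(2) ≈ -1971.0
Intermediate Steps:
D = 3356 (D = (-6783 - 108) + 10247 = -6891 + 10247 = 3356)
j(S, l) = 1 (j(S, l) = 0 + 1 = 1)
w(V) = sqrt(2)*sqrt(V) (w(V) = sqrt(2*V) = sqrt(2)*sqrt(V))
G(z) = 16 + 8*sqrt(2)*z**2 (G(z) = 16 + 8*((sqrt(2)*sqrt(1))*z**2) = 16 + 8*((sqrt(2)*1)*z**2) = 16 + 8*(sqrt(2)*z**2) = 16 + 8*sqrt(2)*z**2)
G(11) - D = (16 + 8*sqrt(2)*11**2) - 1*3356 = (16 + 8*sqrt(2)*121) - 3356 = (16 + 968*sqrt(2)) - 3356 = -3340 + 968*sqrt(2)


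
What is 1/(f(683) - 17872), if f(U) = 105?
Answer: -1/17767 ≈ -5.6284e-5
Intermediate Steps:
1/(f(683) - 17872) = 1/(105 - 17872) = 1/(-17767) = -1/17767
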